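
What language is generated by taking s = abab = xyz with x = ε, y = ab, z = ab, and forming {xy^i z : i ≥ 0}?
{xy^i z : i ≥ 0} = {(ab)^(i+1) : i ≥ 0} = {ab, abab, ababab, ...}

With x = ε, y = ab, z = ab: Pumping 'ab' gives strings of alternating a's and b's.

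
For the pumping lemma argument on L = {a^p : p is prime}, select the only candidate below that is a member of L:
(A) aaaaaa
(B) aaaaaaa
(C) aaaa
(B) aaaaaaa

The pumping lemma is applied to a string s that lies in L, so first check membership of each option:
- (A) aaaaaa has length 6 = 2 × 3, which is not prime, so it is not in L ✗
- (B) aaaaaaa has length 7, which is prime, so it is in L ✓
- (C) aaaa has length 4 = 2 × 2, which is not prime, so it is not in L ✗

Only (B) aaaaaaa is in L, so it is the only candidate that could play the role of s.
(In a complete proof one picks s in terms of the pumping length p so that |s| ≥ p is guaranteed; a fixed string like aaaaaaa illustrates the shape of such an s.)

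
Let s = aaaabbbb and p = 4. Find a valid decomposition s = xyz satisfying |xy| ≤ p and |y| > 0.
x = '', y = 'a', z = 'aaabbbb'

For s = aaaabbbb and p = 4, one valid decomposition is:
- x = '' (length 0)
- y = 'a' (length 1)
- z = 'aaabbbb' (length 7)

Verification:
- xyz = '' + 'a' + 'aaabbbb' = aaaabbbb ✓
- |xy| = 1 ≤ 4 ✓
- |y| = 1 > 0 ✓

All pumping lemma constraints are satisfied.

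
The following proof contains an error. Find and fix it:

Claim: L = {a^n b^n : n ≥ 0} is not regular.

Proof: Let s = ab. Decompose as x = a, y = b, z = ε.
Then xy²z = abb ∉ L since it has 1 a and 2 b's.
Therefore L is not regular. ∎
Error: The string s = ab might be shorter than the pumping length p.

Correction: Choose s = a^p b^p to ensure |s| ≥ p. Also, the decomposition is wrong: with |xy| ≤ p, y cannot include b's when s starts with p a's.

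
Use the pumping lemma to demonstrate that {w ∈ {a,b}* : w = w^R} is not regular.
Assume for contradiction that L is regular, and let p ≥ 1 be the pumping length given by the pumping lemma.
Choose s = a^p b a^p. Then s ∈ L (it reads the same in both directions) and |s| = 2p + 1 ≥ p.
By the pumping lemma, s = xyz for some x, y, z with |xy| ≤ p, |y| ≥ 1, and xy^i z ∈ L for every i ≥ 0.
Since |xy| ≤ p and the first p symbols of s are all a's, y = a^k for some k with 1 ≤ k ≤ p.

Take i = 2: xy²z = a^(p + k) b a^p.
Its reversal is a^p b a^(p + k). These differ because the block of a's before the unique b has length p + k in one and p in the other, and p + k ≠ p since k ≥ 1. So xy²z is not a palindrome, i.e. xy²z ∉ L.

This contradicts the pumping lemma, which requires xy^i z ∈ L for all i ≥ 0.
Hence L = {w ∈ {a,b}* : w = w^R} is not regular. ∎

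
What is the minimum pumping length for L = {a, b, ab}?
p = 3

For a finite language L, the pumping lemma holds vacuously if p > max|s| for s ∈ L.

The longest string in L = {a, b, ab} has length 2.
If p = 3, then no string s ∈ L has |s| ≥ p, so the condition is vacuously true.

The minimum pumping length is p = 3.

Why no smaller p works: for any p ≤ 2, the longest string s ∈ L has |s| = 2 ≥ p, so it would
have to be pumpable; but pumping up (i = 2, 3, ...) produces ever longer strings, which cannot all lie in the
finite language L. So the pumping property fails for every p ≤ 2.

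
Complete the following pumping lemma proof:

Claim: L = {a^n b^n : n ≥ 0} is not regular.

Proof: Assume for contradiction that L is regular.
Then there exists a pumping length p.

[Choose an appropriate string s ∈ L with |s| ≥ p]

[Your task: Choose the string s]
s = a^p b^p

This string is in L (has equal a's and b's) and has length 2p ≥ p.
Any decomposition xyz with |xy| ≤ p means y consists only of a's,
so pumping will unbalance the counts.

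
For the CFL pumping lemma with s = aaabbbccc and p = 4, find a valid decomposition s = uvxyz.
u='aa', v='a', x='bb', y='b', z='ccc'

For s = aaabbbccc with pumping length p = 4:

One valid decomposition:
- u = 'aa'
- v = 'a'
- x = 'bb'
- y = 'b'
- z = 'ccc'

Verification:
- uvxyz = 'aa' + 'a' + 'bb' + 'b' + 'ccc' = aaabbbccc ✓
- |vxy| = |'abbb'| = 4 ≤ 4 ✓
- |vy| = |'ab'| = 2 > 0 ✓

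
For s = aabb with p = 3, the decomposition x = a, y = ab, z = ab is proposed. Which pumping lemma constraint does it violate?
Violated: xyz = s

The decomposition x = a, y = ab, z = ab for s = aabb with p = 3
violates the constraint: xyz = s

xyz = 'a' + 'ab' + 'ab' = 'aabab' ≠ 'aabb' = s. The decomposition doesn't reconstruct s.

Pumping lemma constraints:
1. xyz = s (decomposition is valid)
2. |xy| ≤ p
3. |y| > 0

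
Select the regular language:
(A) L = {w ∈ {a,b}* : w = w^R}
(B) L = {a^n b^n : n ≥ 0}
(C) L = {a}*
(C) {a}*

(C) L = {a}* is regular.

This can be recognized by a finite automaton (DFA/NFA).
Regular expressions like {a}* define regular languages.

The other choices are not regular:
- {w ∈ {a,b}* : w = w^R}: After pumping, the string is no longer symmetric
- {a^n b^n : n ≥ 0}: After pumping, the number of a's and b's become unequal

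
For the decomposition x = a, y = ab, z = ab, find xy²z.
aababab

Given x = 'a', y = 'ab', z = 'ab' and i = 2:

xy^2z = x + y·y·...·y (2 times) + z
       = 'a' + 'ab'^2 + 'ab'
       = 'a' + 'abab' + 'ab'
       = 'aababab'

The pumped string is 'aababab' with length 7.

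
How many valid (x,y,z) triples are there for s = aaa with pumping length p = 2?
3

For s = 'aaa' with pumping length p = 2:

Constraints: |xy| ≤ 2, |y| > 0

Valid decompositions (|xy| ≤ p, |y| ≥ 1):
  • x='', y='a', z='aa'
  • x='a', y='a', z='a'
  • x='', y='aa', z='a'

Total count: 3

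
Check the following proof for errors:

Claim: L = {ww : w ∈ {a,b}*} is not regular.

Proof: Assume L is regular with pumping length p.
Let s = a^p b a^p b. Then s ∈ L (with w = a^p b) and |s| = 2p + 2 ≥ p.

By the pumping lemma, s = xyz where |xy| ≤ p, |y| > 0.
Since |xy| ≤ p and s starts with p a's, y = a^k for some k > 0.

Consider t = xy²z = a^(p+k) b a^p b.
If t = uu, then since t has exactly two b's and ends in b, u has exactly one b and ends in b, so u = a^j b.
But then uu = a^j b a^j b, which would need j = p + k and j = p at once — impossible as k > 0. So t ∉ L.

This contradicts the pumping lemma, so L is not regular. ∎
The proof is correct.

This proof is valid because:
1. s = a^p b a^p b is in L and is chosen in terms of p, so |s| ≥ p holds for every p
2. The decomposition analysis is correct: |xy| ≤ p forces y to lie inside the leading a's
3. The contradiction is valid: the argument shows a^(p+k) b a^p b cannot be split into two equal halves
4. The conclusion follows logically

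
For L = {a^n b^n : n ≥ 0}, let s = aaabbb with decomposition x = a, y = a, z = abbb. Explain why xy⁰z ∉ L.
xy⁰z = aabbb ∉ L

Pumping with i = 0 replaces y = a by y⁰ = ε:
- Original: s = xyz = aaabbb; aaabbb = a^3 b^3 has equal counts (3 = 3), so it is in L
- Pumped: xy⁰z = a · ε · abbb = aabbb
- aabbb has 2 a's and 3 b's; 2 ≠ 3, so it is not in L

The pumping lemma would require xy⁰z ∈ L, so this decomposition yields a contradiction.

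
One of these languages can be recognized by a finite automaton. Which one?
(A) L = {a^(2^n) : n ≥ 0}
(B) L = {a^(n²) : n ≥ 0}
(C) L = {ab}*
(C) {ab}*

(C) L = {ab}* is regular.

This can be recognized by a finite automaton (DFA/NFA).
Regular expressions like {ab}* define regular languages.

The other choices are not regular:
- {a^(2^n) : n ≥ 0}: After pumping, length is no longer a power of 2
- {a^(n²) : n ≥ 0}: After pumping, length is no longer a perfect square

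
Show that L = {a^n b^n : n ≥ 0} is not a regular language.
Assume for contradiction that L is regular, and let p ≥ 1 be the pumping length given by the pumping lemma.
Choose s = a^p b^p. Then s ∈ L and |s| = 2p ≥ p.
By the pumping lemma, s = xyz for some x, y, z with |xy| ≤ p, |y| ≥ 1, and xy^i z ∈ L for every i ≥ 0.
Since |xy| ≤ p and the first p symbols of s are all a's, we must have y = a^k for some k with 1 ≤ k ≤ p.

Take i = 3: xy³z = a^(p + 2k) b^p.
This string has p + 2k a's but p b's, and p + 2k > p because k ≥ 1. So xy³z ∉ L.

This contradicts the pumping lemma, which requires xy^i z ∈ L for all i ≥ 0.
Hence L = {a^n b^n : n ≥ 0} is not regular. ∎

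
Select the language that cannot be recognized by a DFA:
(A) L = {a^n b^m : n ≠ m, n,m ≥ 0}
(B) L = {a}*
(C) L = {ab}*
(A) {a^n b^m : n ≠ m, n,m ≥ 0}

(A) L = {a^n b^m : n ≠ m, n,m ≥ 0} is NOT regular.

The pumping lemma can be used to prove this:
After pumping a's, we can make n = m

The other languages are regular because they can be recognized by finite automata.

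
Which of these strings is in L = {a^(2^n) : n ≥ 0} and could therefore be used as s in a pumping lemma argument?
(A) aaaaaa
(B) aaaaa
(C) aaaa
(C) aaaa

The pumping lemma is applied to a string s that lies in L, so first check membership of each option:
- (A) aaaaaa has length 6, strictly between 2^2 = 4 and 2^3 = 8, so it is not in L ✗
- (B) aaaaa has length 5, strictly between 2^2 = 4 and 2^3 = 8, so it is not in L ✗
- (C) aaaa has length 4 = 2^2, so it is in L ✓

Only (C) aaaa is in L, so it is the only candidate that could play the role of s.
(In a complete proof one picks s in terms of the pumping length p so that |s| ≥ p is guaranteed; a fixed string like aaaa illustrates the shape of such an s.)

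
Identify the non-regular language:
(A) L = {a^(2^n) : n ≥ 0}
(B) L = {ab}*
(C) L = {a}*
(A) {a^(2^n) : n ≥ 0}

(A) L = {a^(2^n) : n ≥ 0} is NOT regular.

The pumping lemma can be used to prove this:
After pumping, length is no longer a power of 2

The other languages are regular because they can be recognized by finite automata.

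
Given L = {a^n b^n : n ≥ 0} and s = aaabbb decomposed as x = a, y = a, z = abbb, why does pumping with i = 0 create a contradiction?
xy⁰z = aabbb ∉ L

Pumping with i = 0 replaces y = a by y⁰ = ε:
- Original: s = xyz = aaabbb; aaabbb = a^3 b^3 has equal counts (3 = 3), so it is in L
- Pumped: xy⁰z = a · ε · abbb = aabbb
- aabbb has 2 a's and 3 b's; 2 ≠ 3, so it is not in L

The pumping lemma would require xy⁰z ∈ L, so this decomposition yields a contradiction.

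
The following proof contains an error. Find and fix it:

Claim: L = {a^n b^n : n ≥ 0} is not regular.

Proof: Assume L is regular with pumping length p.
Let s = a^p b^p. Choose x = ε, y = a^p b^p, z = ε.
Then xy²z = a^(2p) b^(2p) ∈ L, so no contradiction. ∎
Error: The decomposition violates |xy| ≤ p. With y = a^p b^p, |xy| = |y| = 2p > p. (The proof also miscomputes xy²z, which would be a^p b^p a^p b^p rather than a^(2p) b^(2p), and it wrongly treats one harmless decomposition as settling the matter — the prover does not get to choose the decomposition.)

Correction: The pumping lemma requires |xy| ≤ p, and the argument must handle every decomposition satisfying |xy| ≤ p, |y| ≥ 1. Since s starts with p a's, any such y consists only of a's, say y = a^k with k ≥ 1. Then xy²z = a^(p+k) b^p has unequal numbers of a's and b's, so xy²z ∉ L — the required contradiction.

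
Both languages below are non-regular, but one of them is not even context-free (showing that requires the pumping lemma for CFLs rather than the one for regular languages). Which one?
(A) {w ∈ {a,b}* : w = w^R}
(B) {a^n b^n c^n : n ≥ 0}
(B) {a^n b^n c^n : n ≥ 0}

(B) {a^n b^n c^n : n ≥ 0} requires the CFL pumping lemma.

- {w ∈ {a,b}* : w = w^R} is context-free (but not regular)
  • Can be shown non-regular with the regular pumping lemma
  • After pumping, the string is no longer symmetric

- {a^n b^n c^n : n ≥ 0} is NOT context-free
  • Requires the CFL pumping lemma to prove
  • Cannot maintain three equal counts simultaneously

The CFL pumping lemma is "stronger" in that it can prove non-membership
in the larger class of context-free languages.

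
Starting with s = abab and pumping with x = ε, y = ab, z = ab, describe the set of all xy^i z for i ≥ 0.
{xy^i z : i ≥ 0} = {(ab)^(i+1) : i ≥ 0} = {ab, abab, ababab, ...}

With x = ε, y = ab, z = ab: Pumping 'ab' gives strings of alternating a's and b's.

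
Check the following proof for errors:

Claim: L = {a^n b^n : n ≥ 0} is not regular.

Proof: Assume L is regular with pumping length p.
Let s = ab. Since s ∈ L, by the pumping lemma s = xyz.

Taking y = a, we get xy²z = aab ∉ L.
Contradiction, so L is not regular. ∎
The proof is INCORRECT.

Error: The string s = ab may be shorter than p.
The pumping lemma only applies to strings with |s| ≥ p, and p is not under our control.
We must choose s in terms of p, e.g. s = a^p b^p, to ensure |s| ≥ p.
(The proof also fixes one particular y; a valid argument must handle every decomposition with |xy| ≤ p and |y| ≥ 1 — for s = a^p b^p this forces y = a^k, and then xy²z = a^(p+k) b^p ∉ L.)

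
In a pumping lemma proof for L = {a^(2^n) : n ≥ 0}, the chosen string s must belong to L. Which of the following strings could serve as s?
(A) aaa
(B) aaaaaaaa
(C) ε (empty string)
(B) aaaaaaaa

The pumping lemma is applied to a string s that lies in L, so first check membership of each option:
- (A) aaa has length 3, strictly between 2^1 = 2 and 2^2 = 4, so it is not in L ✗
- (B) aaaaaaaa has length 8 = 2^3, so it is in L ✓
- (C) ε has length 0, which is not a power of 2, so it is not in L ✗

Only (B) aaaaaaaa is in L, so it is the only candidate that could play the role of s.
(In a complete proof one picks s in terms of the pumping length p so that |s| ≥ p is guaranteed; a fixed string like aaaaaaaa illustrates the shape of such an s.)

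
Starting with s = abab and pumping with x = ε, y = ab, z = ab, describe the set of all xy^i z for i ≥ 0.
{xy^i z : i ≥ 0} = {(ab)^(i+1) : i ≥ 0} = {ab, abab, ababab, ...}

With x = ε, y = ab, z = ab: Pumping 'ab' gives strings of alternating a's and b's.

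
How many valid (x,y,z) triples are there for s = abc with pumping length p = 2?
3

For s = 'abc' with pumping length p = 2:

Constraints: |xy| ≤ 2, |y| > 0

Valid decompositions (|xy| ≤ p, |y| ≥ 1):
  • x='', y='a', z='bc'
  • x='a', y='b', z='c'
  • x='', y='ab', z='c'

Total count: 3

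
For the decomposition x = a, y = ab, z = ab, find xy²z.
aababab

Given x = 'a', y = 'ab', z = 'ab' and i = 2:

xy^2z = x + y·y·...·y (2 times) + z
       = 'a' + 'ab'^2 + 'ab'
       = 'a' + 'abab' + 'ab'
       = 'aababab'

The pumped string is 'aababab' with length 7.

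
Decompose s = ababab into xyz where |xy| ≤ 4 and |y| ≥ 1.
x = 'a', y = 'b', z = 'abab'

For s = ababab and p = 4, one valid decomposition is:
- x = 'a' (length 1)
- y = 'b' (length 1)
- z = 'abab' (length 4)

Verification:
- xyz = 'a' + 'b' + 'abab' = ababab ✓
- |xy| = 2 ≤ 4 ✓
- |y| = 1 > 0 ✓

All pumping lemma constraints are satisfied.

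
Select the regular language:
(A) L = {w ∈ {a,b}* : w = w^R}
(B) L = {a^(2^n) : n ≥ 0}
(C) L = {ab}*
(C) {ab}*

(C) L = {ab}* is regular.

This can be recognized by a finite automaton (DFA/NFA).
Regular expressions like {ab}* define regular languages.

The other choices are not regular:
- {w ∈ {a,b}* : w = w^R}: After pumping, the string is no longer symmetric
- {a^(2^n) : n ≥ 0}: After pumping, length is no longer a power of 2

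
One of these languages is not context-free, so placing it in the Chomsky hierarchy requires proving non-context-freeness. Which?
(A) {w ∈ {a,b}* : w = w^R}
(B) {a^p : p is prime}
(B) {a^p : p is prime}

(B) {a^p : p is prime} requires the CFL pumping lemma.

- {w ∈ {a,b}* : w = w^R} is context-free (but not regular)
  • Can be shown non-regular with the regular pumping lemma
  • After pumping, the string is no longer symmetric

- {a^p : p is prime} is NOT context-free
  • Requires the CFL pumping lemma to prove
  • The CFL pumping lemma also fails because prime gaps are unbounded

The CFL pumping lemma is "stronger" in that it can prove non-membership
in the larger class of context-free languages.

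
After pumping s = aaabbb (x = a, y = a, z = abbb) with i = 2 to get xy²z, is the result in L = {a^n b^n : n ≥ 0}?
No

xy²z = a · aa · abbb = aaaabbb.
aaaabbb has 4 a's and 3 b's; 4 ≠ 3, so it is not in L.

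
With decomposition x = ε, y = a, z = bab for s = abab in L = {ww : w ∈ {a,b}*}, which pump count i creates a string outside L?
i = 2

xy²z = ε · aa · bab = aabab; aabab has odd length 5, so it cannot be written as ww and is not in L.
(Other choices also work, e.g. i = 0, 3; only i = 1 is guaranteed to stay in L since xy¹z = s.)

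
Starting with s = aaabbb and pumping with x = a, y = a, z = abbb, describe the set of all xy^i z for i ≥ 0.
{xy^i z : i ≥ 0} = {a^(2+i) b^3 : i ≥ 0} = {aabbb, aaabbb, aaaabbb, ...}

With x = a, y = a, z = abbb: Starting with aaabbb and pumping the second 'a', we get strings with 2+i a's followed by 3 b's for i = 0, 1, 2, ...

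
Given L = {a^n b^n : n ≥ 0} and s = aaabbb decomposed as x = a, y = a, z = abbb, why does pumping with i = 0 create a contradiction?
xy⁰z = aabbb ∉ L

Pumping with i = 0 replaces y = a by y⁰ = ε:
- Original: s = xyz = aaabbb; aaabbb = a^3 b^3 has equal counts (3 = 3), so it is in L
- Pumped: xy⁰z = a · ε · abbb = aabbb
- aabbb has 2 a's and 3 b's; 2 ≠ 3, so it is not in L

The pumping lemma would require xy⁰z ∈ L, so this decomposition yields a contradiction.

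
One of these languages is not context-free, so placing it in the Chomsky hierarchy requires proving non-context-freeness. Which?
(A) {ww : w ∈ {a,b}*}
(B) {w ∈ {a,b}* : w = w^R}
(A) {ww : w ∈ {a,b}*}

(A) {ww : w ∈ {a,b}*} requires the CFL pumping lemma.

- {w ∈ {a,b}* : w = w^R} is context-free (but not regular)
  • Can be shown non-regular with the regular pumping lemma
  • After pumping, the string is no longer symmetric

- {ww : w ∈ {a,b}*} is NOT context-free
  • Requires the CFL pumping lemma to prove
  • Even a PDA cannot compare two arbitrary halves symbol by symbol; CFL pumping on a^p b^p a^p b^p fails

The CFL pumping lemma is "stronger" in that it can prove non-membership
in the larger class of context-free languages.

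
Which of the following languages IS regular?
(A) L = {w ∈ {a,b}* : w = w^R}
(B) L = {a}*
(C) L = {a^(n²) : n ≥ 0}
(B) {a}*

(B) L = {a}* is regular.

This can be recognized by a finite automaton (DFA/NFA).
Regular expressions like {a}* define regular languages.

The other choices are not regular:
- {a^(n²) : n ≥ 0}: After pumping, length is no longer a perfect square
- {w ∈ {a,b}* : w = w^R}: After pumping, the string is no longer symmetric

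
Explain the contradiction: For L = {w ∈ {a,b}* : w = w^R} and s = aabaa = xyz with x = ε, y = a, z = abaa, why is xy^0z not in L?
xy⁰z = abaa ∉ L

Pumping with i = 0 replaces y = a by y⁰ = ε:
- Original: s = xyz = aabaa; aabaa reversed is aabaa, the same string, so it is a palindrome and is in L
- Pumped: xy⁰z = ε · ε · abaa = abaa
- abaa reversed is aaba ≠ abaa, so it is not a palindrome and is not in L

The pumping lemma would require xy⁰z ∈ L, so this decomposition yields a contradiction.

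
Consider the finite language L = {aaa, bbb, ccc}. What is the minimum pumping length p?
p = 4

For a finite language L, the pumping lemma holds vacuously if p > max|s| for s ∈ L.

The longest string in L = {aaa, bbb, ccc} has length 3.
If p = 4, then no string s ∈ L has |s| ≥ p, so the condition is vacuously true.

The minimum pumping length is p = 4.

Why no smaller p works: for any p ≤ 3, the longest string s ∈ L has |s| = 3 ≥ p, so it would
have to be pumpable; but pumping up (i = 2, 3, ...) produces ever longer strings, which cannot all lie in the
finite language L. So the pumping property fails for every p ≤ 3.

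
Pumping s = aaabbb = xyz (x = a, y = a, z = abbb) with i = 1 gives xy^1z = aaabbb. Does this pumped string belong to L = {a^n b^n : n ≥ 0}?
Yes

xy¹z = a · a · abbb = aaabbb.
aaabbb = a^3 b^3 has equal counts (3 = 3), so it is in L.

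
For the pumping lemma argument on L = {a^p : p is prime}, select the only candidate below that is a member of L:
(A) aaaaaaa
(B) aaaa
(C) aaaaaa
(A) aaaaaaa

The pumping lemma is applied to a string s that lies in L, so first check membership of each option:
- (A) aaaaaaa has length 7, which is prime, so it is in L ✓
- (B) aaaa has length 4 = 2 × 2, which is not prime, so it is not in L ✗
- (C) aaaaaa has length 6 = 2 × 3, which is not prime, so it is not in L ✗

Only (A) aaaaaaa is in L, so it is the only candidate that could play the role of s.
(In a complete proof one picks s in terms of the pumping length p so that |s| ≥ p is guaranteed; a fixed string like aaaaaaa illustrates the shape of such an s.)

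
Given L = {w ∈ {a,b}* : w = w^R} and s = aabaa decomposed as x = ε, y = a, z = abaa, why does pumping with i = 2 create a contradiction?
xy²z = aaabaa ∉ L

Pumping with i = 2 replaces y = a by y² = aa:
- Original: s = xyz = aabaa; aabaa reversed is aabaa, the same string, so it is a palindrome and is in L
- Pumped: xy²z = ε · aa · abaa = aaabaa
- aaabaa reversed is aabaaa ≠ aaabaa, so it is not a palindrome and is not in L

The pumping lemma would require xy²z ∈ L, so this decomposition yields a contradiction.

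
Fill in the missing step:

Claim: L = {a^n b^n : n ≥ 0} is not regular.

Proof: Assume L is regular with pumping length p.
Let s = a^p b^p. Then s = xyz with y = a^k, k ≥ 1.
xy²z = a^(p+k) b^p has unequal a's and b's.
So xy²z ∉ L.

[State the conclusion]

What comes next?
This contradicts the pumping lemma for regular languages,
which guarantees xy^i z ∈ L for all i ≥ 0.

Since our assumption that L is regular leads to a contradiction,
we conclude that L = {a^n b^n : n ≥ 0} is NOT regular. ∎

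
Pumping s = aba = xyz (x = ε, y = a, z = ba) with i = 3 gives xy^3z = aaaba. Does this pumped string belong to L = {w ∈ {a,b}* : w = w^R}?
No

xy³z = ε · aaa · ba = aaaba.
aaaba reversed is abaaa ≠ aaaba, so it is not a palindrome and is not in L.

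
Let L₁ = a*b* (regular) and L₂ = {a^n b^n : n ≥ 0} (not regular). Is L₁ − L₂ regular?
No — L₁ − L₂ is not regular.

a*b* − {a^n b^n} = {a^n b^m : n ≠ m}. If this were regular, then its complement intersected with a*b*, namely {a^n b^n : n ≥ 0}, would be regular too (closure under complement and intersection) — contradiction. So L₁ − L₂ is not regular.

Note that the bare facts "L₁ regular, L₂ non-regular" do not settle the question by themselves: the closure of regular languages under ∪, ∩, complement and difference applies only when BOTH operands are regular. With a non-regular operand the result can come out regular or non-regular depending on the specific languages, so one has to work out L₁ − L₂ for this particular pair, as above.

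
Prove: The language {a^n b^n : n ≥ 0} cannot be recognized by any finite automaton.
Assume for contradiction that L is regular, and let p ≥ 1 be the pumping length given by the pumping lemma.
Choose s = a^p b^p. Then s ∈ L and |s| = 2p ≥ p.
By the pumping lemma, s = xyz for some x, y, z with |xy| ≤ p, |y| ≥ 1, and xy^i z ∈ L for every i ≥ 0.
Since |xy| ≤ p and the first p symbols of s are all a's, we must have y = a^k for some k with 1 ≤ k ≤ p.

Take i = 3: xy³z = a^(p + 2k) b^p.
This string has p + 2k a's but p b's, and p + 2k > p because k ≥ 1. So xy³z ∉ L.

This contradicts the pumping lemma, which requires xy^i z ∈ L for all i ≥ 0.
Hence L = {a^n b^n : n ≥ 0} is not regular. ∎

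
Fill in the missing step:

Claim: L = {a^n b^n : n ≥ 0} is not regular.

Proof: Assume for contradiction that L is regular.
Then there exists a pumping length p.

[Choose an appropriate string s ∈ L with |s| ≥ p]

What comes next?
s = a^p b^p

This string is in L (has equal a's and b's) and has length 2p ≥ p.
Any decomposition xyz with |xy| ≤ p means y consists only of a's,
so pumping will unbalance the counts.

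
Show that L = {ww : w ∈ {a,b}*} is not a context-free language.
Assume for contradiction that L is context-free, and let p ≥ 1 be the pumping length given by the pumping lemma for CFLs.
Choose s = a^p b^p a^p b^p. Then s ∈ L (take w = a^p b^p) and |s| = 4p ≥ p.
By the CFL pumping lemma, s = uvxyz for some u, v, x, y, z with |vxy| ≤ p, |vy| ≥ 1, and uv^i xy^i z ∈ L for every i ≥ 0.

Write s as four blocks A₁ B₁ A₂ B₂ with A₁ = A₂ = a^p and B₁ = B₂ = b^p. Since |vxy| ≤ p, the window vxy lies inside at most two adjacent blocks. Take i = 0 and let t = uxz, so |t| = 4p − |vy| with 1 ≤ |vy| ≤ p. If |t| is odd, t ∉ L immediately, so assume |vy| is even (hence |vy| ≥ 2) and |t|/2 = 2p − |vy|/2, which satisfies p ≤ |t|/2 ≤ 2p − 1.

Case 1 (vxy inside A₁B₁): t = a^(p−j) b^(p−l) a^p b^p with j + l = |vy|. The second half of t has length < 2p, so it is a suffix of the trailing a^p b^p and ends in b; the first half is a^(p−j) b^(p−l) a^((j+l)/2), which ends in a because (j+l)/2 ≥ 1. The halves differ, so t ∉ L.

Case 2 (vxy inside B₁A₂, straddling the middle): t = a^p b^(p−j) a^(p−l) b^p with j + l = |vy|. If t = ww, then w is a prefix of t of length ≥ p, so w begins with a^p; and w is a suffix of t of length ≥ p, so w ends with b^p. That forces |w| ≥ 2p, contradicting |w| = |t|/2 ≤ 2p − 1. So t ∉ L.

Case 3 (vxy inside A₂B₂): t = a^p b^p a^(p−j) b^(p−l) with j + l = |vy|. The first half of t is a prefix of a^p b^p, so it begins with a; the second half is b^((j+l)/2) a^(p−j) b^(p−l), which begins with b. The halves differ, so t ∉ L.

In every case uv⁰xy⁰z = uxz ∉ L.

This contradicts the CFL pumping lemma, which requires uv^i xy^i z ∈ L for all i ≥ 0.
Hence L = {ww : w ∈ {a,b}*} is not context-free. ∎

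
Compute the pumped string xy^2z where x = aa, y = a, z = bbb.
aaaabbb

Given x = 'aa', y = 'a', z = 'bbb' and i = 2:

xy^2z = x + y·y·...·y (2 times) + z
       = 'aa' + 'a'^2 + 'bbb'
       = 'aa' + 'aa' + 'bbb'
       = 'aaaabbb'

The pumped string is 'aaaabbb' with length 7.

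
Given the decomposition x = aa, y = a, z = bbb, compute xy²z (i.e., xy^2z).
aaaabbb

Given x = 'aa', y = 'a', z = 'bbb' and i = 2:

xy^2z = x + y·y·...·y (2 times) + z
       = 'aa' + 'a'^2 + 'bbb'
       = 'aa' + 'aa' + 'bbb'
       = 'aaaabbb'

The pumped string is 'aaaabbb' with length 7.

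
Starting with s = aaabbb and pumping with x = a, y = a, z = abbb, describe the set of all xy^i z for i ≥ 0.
{xy^i z : i ≥ 0} = {a^(2+i) b^3 : i ≥ 0} = {aabbb, aaabbb, aaaabbb, ...}

With x = a, y = a, z = abbb: Starting with aaabbb and pumping the second 'a', we get strings with 2+i a's followed by 3 b's for i = 0, 1, 2, ...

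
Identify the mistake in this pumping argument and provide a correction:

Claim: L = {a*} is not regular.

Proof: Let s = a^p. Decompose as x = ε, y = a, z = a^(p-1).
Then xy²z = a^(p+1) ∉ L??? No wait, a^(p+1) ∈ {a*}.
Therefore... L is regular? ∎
Error: The proof attempts to show a*  is not regular, but a* IS regular!

Correction: a* is a regular language (recognized by a simple DFA with one accepting state and self-loop on 'a'). The pumping lemma can only prove non-regularity, not regularity. For regular languages, pumping always works.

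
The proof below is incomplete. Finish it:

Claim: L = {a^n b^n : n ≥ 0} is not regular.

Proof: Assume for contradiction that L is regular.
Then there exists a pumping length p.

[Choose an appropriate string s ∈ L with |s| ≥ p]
s = a^p b^p

This string is in L (has equal a's and b's) and has length 2p ≥ p.
Any decomposition xyz with |xy| ≤ p means y consists only of a's,
so pumping will unbalance the counts.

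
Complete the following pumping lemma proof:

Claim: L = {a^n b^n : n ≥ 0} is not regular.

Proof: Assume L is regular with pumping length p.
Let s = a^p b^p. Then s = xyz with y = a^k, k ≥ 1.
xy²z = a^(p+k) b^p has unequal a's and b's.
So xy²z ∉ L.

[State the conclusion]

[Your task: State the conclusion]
This contradicts the pumping lemma for regular languages,
which guarantees xy^i z ∈ L for all i ≥ 0.

Since our assumption that L is regular leads to a contradiction,
we conclude that L = {a^n b^n : n ≥ 0} is NOT regular. ∎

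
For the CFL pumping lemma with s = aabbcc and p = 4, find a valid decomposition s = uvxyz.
u='a', v='a', x='bb', y='c', z='c'

For s = aabbcc with pumping length p = 4:

One valid decomposition:
- u = 'a'
- v = 'a'
- x = 'bb'
- y = 'c'
- z = 'c'

Verification:
- uvxyz = 'a' + 'a' + 'bb' + 'c' + 'c' = aabbcc ✓
- |vxy| = |'abbc'| = 4 ≤ 4 ✓
- |vy| = |'ac'| = 2 > 0 ✓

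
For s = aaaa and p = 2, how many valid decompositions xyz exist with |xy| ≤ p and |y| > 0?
3

For s = 'aaaa' with pumping length p = 2:

Constraints: |xy| ≤ 2, |y| > 0

Valid decompositions (|xy| ≤ p, |y| ≥ 1):
  • x='', y='a', z='aaa'
  • x='a', y='a', z='aa'
  • x='', y='aa', z='aa'

Total count: 3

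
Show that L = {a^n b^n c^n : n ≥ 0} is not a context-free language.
Assume for contradiction that L is context-free, and let p ≥ 1 be the pumping length given by the pumping lemma for CFLs.
Choose s = a^p b^p c^p. Then s ∈ L and |s| = 3p ≥ p.
By the CFL pumping lemma, s = uvxyz for some u, v, x, y, z with |vxy| ≤ p, |vy| ≥ 1, and uv^i xy^i z ∈ L for every i ≥ 0.

Because |vxy| ≤ p, the window vxy cannot contain both an a and a c: any substring of s containing both must include the entire block b^p plus at least one a and one c, so it has length ≥ p + 2 > p.
Hence at least one of the letters a, c does not occur in vy at all.

Take i = 0: the string uxz is obtained from s by deleting |vy| ≥ 1 symbols, so |uxz| = 3p − |vy| < 3p.
But the letter (a or c) that does not occur in vy still occurs exactly p times in uxz. Every string of L with exactly p copies of some letter is a^p b^p c^p, of length 3p. Since |uxz| < 3p, uxz ∉ L.

This contradicts the CFL pumping lemma, which requires uv^i xy^i z ∈ L for all i ≥ 0.
Hence L = {a^n b^n c^n : n ≥ 0} is not context-free. ∎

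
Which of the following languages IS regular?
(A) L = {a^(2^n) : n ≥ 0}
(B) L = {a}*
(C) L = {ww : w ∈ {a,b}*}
(B) {a}*

(B) L = {a}* is regular.

This can be recognized by a finite automaton (DFA/NFA).
Regular expressions like {a}* define regular languages.

The other choices are not regular:
- {ww : w ∈ {a,b}*}: After pumping, the two halves no longer match
- {a^(2^n) : n ≥ 0}: After pumping, length is no longer a power of 2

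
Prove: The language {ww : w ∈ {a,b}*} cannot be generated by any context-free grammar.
Assume for contradiction that L is context-free, and let p ≥ 1 be the pumping length given by the pumping lemma for CFLs.
Choose s = a^p b^p a^p b^p. Then s ∈ L (take w = a^p b^p) and |s| = 4p ≥ p.
By the CFL pumping lemma, s = uvxyz for some u, v, x, y, z with |vxy| ≤ p, |vy| ≥ 1, and uv^i xy^i z ∈ L for every i ≥ 0.

Write s as four blocks A₁ B₁ A₂ B₂ with A₁ = A₂ = a^p and B₁ = B₂ = b^p. Since |vxy| ≤ p, the window vxy lies inside at most two adjacent blocks. Take i = 0 and let t = uxz, so |t| = 4p − |vy| with 1 ≤ |vy| ≤ p. If |t| is odd, t ∉ L immediately, so assume |vy| is even (hence |vy| ≥ 2) and |t|/2 = 2p − |vy|/2, which satisfies p ≤ |t|/2 ≤ 2p − 1.

Case 1 (vxy inside A₁B₁): t = a^(p−j) b^(p−l) a^p b^p with j + l = |vy|. The second half of t has length < 2p, so it is a suffix of the trailing a^p b^p and ends in b; the first half is a^(p−j) b^(p−l) a^((j+l)/2), which ends in a because (j+l)/2 ≥ 1. The halves differ, so t ∉ L.

Case 2 (vxy inside B₁A₂, straddling the middle): t = a^p b^(p−j) a^(p−l) b^p with j + l = |vy|. If t = ww, then w is a prefix of t of length ≥ p, so w begins with a^p; and w is a suffix of t of length ≥ p, so w ends with b^p. That forces |w| ≥ 2p, contradicting |w| = |t|/2 ≤ 2p − 1. So t ∉ L.

Case 3 (vxy inside A₂B₂): t = a^p b^p a^(p−j) b^(p−l) with j + l = |vy|. The first half of t is a prefix of a^p b^p, so it begins with a; the second half is b^((j+l)/2) a^(p−j) b^(p−l), which begins with b. The halves differ, so t ∉ L.

In every case uv⁰xy⁰z = uxz ∉ L.

This contradicts the CFL pumping lemma, which requires uv^i xy^i z ∈ L for all i ≥ 0.
Hence L = {ww : w ∈ {a,b}*} is not context-free. ∎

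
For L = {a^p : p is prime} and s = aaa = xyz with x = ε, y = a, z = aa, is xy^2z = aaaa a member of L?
No

xy²z = ε · aa · aa = aaaa.
aaaa has length 4 = 2 × 2, which is not prime, so it is not in L.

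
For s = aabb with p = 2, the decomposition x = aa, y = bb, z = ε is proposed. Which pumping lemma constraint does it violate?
Violated: |xy| ≤ p

The decomposition x = aa, y = bb, z = ε for s = aabb with p = 2
violates the constraint: |xy| ≤ p

|xy| = |aabb| = 4 > 2 = p. The decomposition puts too many characters in xy.

Pumping lemma constraints:
1. xyz = s (decomposition is valid)
2. |xy| ≤ p
3. |y| > 0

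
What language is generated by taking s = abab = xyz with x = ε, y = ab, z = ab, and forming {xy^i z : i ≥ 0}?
{xy^i z : i ≥ 0} = {(ab)^(i+1) : i ≥ 0} = {ab, abab, ababab, ...}

With x = ε, y = ab, z = ab: Pumping 'ab' gives strings of alternating a's and b's.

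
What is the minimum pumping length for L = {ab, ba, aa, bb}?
p = 3

For a finite language L, the pumping lemma holds vacuously if p > max|s| for s ∈ L.

The longest string in L = {ab, ba, aa, bb} has length 2.
If p = 3, then no string s ∈ L has |s| ≥ p, so the condition is vacuously true.

The minimum pumping length is p = 3.

Why no smaller p works: for any p ≤ 2, the longest string s ∈ L has |s| = 2 ≥ p, so it would
have to be pumpable; but pumping up (i = 2, 3, ...) produces ever longer strings, which cannot all lie in the
finite language L. So the pumping property fails for every p ≤ 2.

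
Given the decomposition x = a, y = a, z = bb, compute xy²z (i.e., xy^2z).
aaabb

Given x = 'a', y = 'a', z = 'bb' and i = 2:

xy^2z = x + y·y·...·y (2 times) + z
       = 'a' + 'a'^2 + 'bb'
       = 'a' + 'aa' + 'bb'
       = 'aaabb'

The pumped string is 'aaabb' with length 5.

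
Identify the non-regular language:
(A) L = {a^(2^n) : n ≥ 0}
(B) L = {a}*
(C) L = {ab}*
(A) {a^(2^n) : n ≥ 0}

(A) L = {a^(2^n) : n ≥ 0} is NOT regular.

The pumping lemma can be used to prove this:
After pumping, length is no longer a power of 2

The other languages are regular because they can be recognized by finite automata.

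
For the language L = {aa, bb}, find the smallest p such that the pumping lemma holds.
p = 3

For a finite language L, the pumping lemma holds vacuously if p > max|s| for s ∈ L.

The longest string in L = {aa, bb} has length 2.
If p = 3, then no string s ∈ L has |s| ≥ p, so the condition is vacuously true.

The minimum pumping length is p = 3.

Why no smaller p works: for any p ≤ 2, the longest string s ∈ L has |s| = 2 ≥ p, so it would
have to be pumpable; but pumping up (i = 2, 3, ...) produces ever longer strings, which cannot all lie in the
finite language L. So the pumping property fails for every p ≤ 2.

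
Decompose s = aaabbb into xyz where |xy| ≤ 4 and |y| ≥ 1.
x = '', y = 'aaab', z = 'bb'

For s = aaabbb and p = 4, one valid decomposition is:
- x = '' (length 0)
- y = 'aaab' (length 4)
- z = 'bb' (length 2)

Verification:
- xyz = '' + 'aaab' + 'bb' = aaabbb ✓
- |xy| = 4 ≤ 4 ✓
- |y| = 4 > 0 ✓

All pumping lemma constraints are satisfied.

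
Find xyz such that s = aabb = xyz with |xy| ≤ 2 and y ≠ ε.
x = 'a', y = 'a', z = 'bb'

For s = aabb and p = 2, one valid decomposition is:
- x = 'a' (length 1)
- y = 'a' (length 1)
- z = 'bb' (length 2)

Verification:
- xyz = 'a' + 'a' + 'bb' = aabb ✓
- |xy| = 2 ≤ 2 ✓
- |y| = 1 > 0 ✓

All pumping lemma constraints are satisfied.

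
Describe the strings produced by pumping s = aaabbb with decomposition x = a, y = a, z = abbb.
{xy^i z : i ≥ 0} = {a^(2+i) b^3 : i ≥ 0} = {aabbb, aaabbb, aaaabbb, ...}

With x = a, y = a, z = abbb: Starting with aaabbb and pumping the second 'a', we get strings with 2+i a's followed by 3 b's for i = 0, 1, 2, ...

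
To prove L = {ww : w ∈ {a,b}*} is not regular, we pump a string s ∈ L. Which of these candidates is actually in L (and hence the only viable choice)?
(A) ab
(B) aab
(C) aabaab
(C) aabaab

The pumping lemma is applied to a string s that lies in L, so first check membership of each option:
- (A) ab has length 2; its halves are a and b, which differ, so it is not in L ✗
- (B) aab has odd length 3, so it cannot be written as ww and is not in L ✗
- (C) aabaab splits into halves aab · aab, which are equal, so it is in L (w = aab) ✓

Only (C) aabaab is in L, so it is the only candidate that could play the role of s.
(In a complete proof one picks s in terms of the pumping length p so that |s| ≥ p is guaranteed; a fixed string like aabaab illustrates the shape of such an s.)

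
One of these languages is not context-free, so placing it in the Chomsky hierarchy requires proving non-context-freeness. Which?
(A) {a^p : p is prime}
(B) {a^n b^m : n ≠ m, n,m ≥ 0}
(A) {a^p : p is prime}

(A) {a^p : p is prime} requires the CFL pumping lemma.

- {a^n b^m : n ≠ m, n,m ≥ 0} is context-free (but not regular)
  • Can be shown non-regular with the regular pumping lemma
  • After pumping a's, we can make n = m

- {a^p : p is prime} is NOT context-free
  • Requires the CFL pumping lemma to prove
  • The CFL pumping lemma also fails because prime gaps are unbounded

The CFL pumping lemma is "stronger" in that it can prove non-membership
in the larger class of context-free languages.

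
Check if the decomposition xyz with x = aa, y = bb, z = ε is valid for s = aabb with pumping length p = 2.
Violated: |xy| ≤ p

The decomposition x = aa, y = bb, z = ε for s = aabb with p = 2
violates the constraint: |xy| ≤ p

|xy| = |aabb| = 4 > 2 = p. The decomposition puts too many characters in xy.

Pumping lemma constraints:
1. xyz = s (decomposition is valid)
2. |xy| ≤ p
3. |y| > 0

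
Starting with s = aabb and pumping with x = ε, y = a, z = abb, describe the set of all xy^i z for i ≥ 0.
{xy^i z : i ≥ 0} = {a^(i+1) b^2 : i ≥ 0} = {abb, aabb, aaabb, ...}

With x = ε, y = a, z = abb: Starting with aabb and pumping the first 'a' (z = abb keeps the second 'a'), we get strings with i+1 a's followed by 2 b's for i = 0, 1, 2, ...; note bb is not produced because z always contributes one a.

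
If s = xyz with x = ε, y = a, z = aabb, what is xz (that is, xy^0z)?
aabb

Given x = '', y = 'a', z = 'aabb' and i = 0:

xy^0z = x + y·y·...·y (0 times) + z
       = '' + 'a'^0 + 'aabb'
       = '' + '' + 'aabb'
       = 'aabb'

The pumped string is 'aabb' with length 4.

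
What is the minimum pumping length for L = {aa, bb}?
p = 3

For a finite language L, the pumping lemma holds vacuously if p > max|s| for s ∈ L.

The longest string in L = {aa, bb} has length 2.
If p = 3, then no string s ∈ L has |s| ≥ p, so the condition is vacuously true.

The minimum pumping length is p = 3.

Why no smaller p works: for any p ≤ 2, the longest string s ∈ L has |s| = 2 ≥ p, so it would
have to be pumpable; but pumping up (i = 2, 3, ...) produces ever longer strings, which cannot all lie in the
finite language L. So the pumping property fails for every p ≤ 2.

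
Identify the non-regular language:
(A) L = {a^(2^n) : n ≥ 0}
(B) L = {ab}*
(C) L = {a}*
(A) {a^(2^n) : n ≥ 0}

(A) L = {a^(2^n) : n ≥ 0} is NOT regular.

The pumping lemma can be used to prove this:
After pumping, length is no longer a power of 2

The other languages are regular because they can be recognized by finite automata.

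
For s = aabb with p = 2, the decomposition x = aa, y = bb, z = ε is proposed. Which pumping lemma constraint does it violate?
Violated: |xy| ≤ p

The decomposition x = aa, y = bb, z = ε for s = aabb with p = 2
violates the constraint: |xy| ≤ p

|xy| = |aabb| = 4 > 2 = p. The decomposition puts too many characters in xy.

Pumping lemma constraints:
1. xyz = s (decomposition is valid)
2. |xy| ≤ p
3. |y| > 0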